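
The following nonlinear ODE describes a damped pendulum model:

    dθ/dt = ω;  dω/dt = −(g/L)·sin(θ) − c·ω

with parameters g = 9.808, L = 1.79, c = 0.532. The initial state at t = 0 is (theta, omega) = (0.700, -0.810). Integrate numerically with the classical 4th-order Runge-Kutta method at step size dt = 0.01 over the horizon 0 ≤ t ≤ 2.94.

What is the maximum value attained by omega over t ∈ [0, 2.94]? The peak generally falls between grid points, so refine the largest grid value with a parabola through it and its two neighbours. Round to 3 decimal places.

t=0.000: state=(0.700, -0.810)
step 1 (dt=0.01): k1=(-0.810, -3.099), k2=(-0.825, -3.074), k3=(-0.825, -3.073), k4=(-0.841, -3.048); state += dt/6·(k1+2k2+2k3+k4)
t=0.010: state=(0.692, -0.841)
t=0.020: state=(0.683, -0.871)
t=0.030: state=(0.674, -0.901)
continuing one RK4 step at a time; state shown every 10 steps (Δt=0.1):
t=0.100: state=(0.604, -1.093)
t=0.200: state=(0.484, -1.313)
t=0.300: state=(0.344, -1.459)
t=0.400: state=(0.194, -1.526)
t=0.500: state=(0.042, -1.509)
t=0.600: state=(-0.105, -1.413)
t=0.700: state=(-0.238, -1.248)
t=0.800: state=(-0.352, -1.027)
t=0.900: state=(-0.442, -0.766)
t=1.000: state=(-0.505, -0.482)
t=1.100: state=(-0.538, -0.190)
t=1.200: state=(-0.543, 0.096)
t=1.300: state=(-0.520, 0.362)
t=1.400: state=(-0.472, 0.598)
t=1.500: state=(-0.402, 0.794)
t=1.600: state=(-0.314, 0.940)
t=1.700: state=(-0.215, 1.031)
t=1.800: state=(-0.110, 1.064)
t=1.900: state=(-0.005, 1.039)
t=2.000: state=(0.096, 0.960)
t=2.100: state=(0.186, 0.835)
t=2.200: state=(0.262, 0.672)
t=2.300: state=(0.319, 0.484)
t=2.400: state=(0.358, 0.281)
t=2.500: state=(0.375, 0.074)
t=2.600: state=(0.373, -0.126)
t=2.700: state=(0.351, -0.309)
t=2.800: state=(0.312, -0.467)
t=2.900: state=(0.259, -0.593)
t=2.940: state=(0.234, -0.634)
largest grid value and its neighbours: omega(1.800)=1.06388, omega(1.810)=1.06396, omega(1.820)=1.06346
parabola through these three points peaks at t≈1.806 with omega≈1.06400

max omega = 1.064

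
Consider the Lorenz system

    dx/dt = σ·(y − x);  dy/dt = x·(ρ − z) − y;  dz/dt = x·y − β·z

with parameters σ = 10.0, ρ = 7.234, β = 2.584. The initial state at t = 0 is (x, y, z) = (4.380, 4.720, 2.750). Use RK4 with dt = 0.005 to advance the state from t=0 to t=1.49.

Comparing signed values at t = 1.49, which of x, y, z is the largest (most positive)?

largest component: z

t=0.000: state=(4.380, 4.720, 2.750)
step 1 (dt=0.005): k1=(3.400, 14.920, 13.568), k2=(3.688, 14.772, 13.684), k3=(3.677, 14.774, 13.685), k4=(3.955, 14.628, 13.802); state += dt/6·(k1+2k2+2k3+k4)
t=0.005: state=(4.398, 4.794, 2.818)
t=0.010: state=(4.419, 4.866, 2.888)
t=0.015: state=(4.443, 4.937, 2.959)
continuing one RK4 step at a time; state shown every 10 steps (Δt=0.05):
t=0.050: state=(4.662, 5.395, 3.491)
t=0.100: state=(5.067, 5.916, 4.363)
t=0.150: state=(5.477, 6.239, 5.346)
t=0.200: state=(5.801, 6.311, 6.368)
t=0.250: state=(5.968, 6.111, 7.321)
t=0.300: state=(5.937, 5.669, 8.086)
t=0.350: state=(5.708, 5.073, 8.577)
t=0.400: state=(5.321, 4.432, 8.767)
t=0.450: state=(4.842, 3.840, 8.688)
t=0.500: state=(4.341, 3.355, 8.407)
t=0.550: state=(3.872, 2.996, 7.996)
t=0.600: state=(3.473, 2.756, 7.519)
t=0.650: state=(3.158, 2.615, 7.023)
t=0.700: state=(2.929, 2.555, 6.539)
t=0.750: state=(2.781, 2.558, 6.087)
t=0.800: state=(2.704, 2.615, 5.681)
t=0.850: state=(2.689, 2.715, 5.328)
t=0.900: state=(2.727, 2.854, 5.035)
t=0.950: state=(2.813, 3.028, 4.807)
t=1.000: state=(2.940, 3.233, 4.646)
t=1.050: state=(3.104, 3.464, 4.558)
t=1.100: state=(3.298, 3.714, 4.545)
t=1.150: state=(3.517, 3.976, 4.609)
t=1.200: state=(3.753, 4.235, 4.752)
t=1.250: state=(3.996, 4.478, 4.969)
t=1.300: state=(4.231, 4.686, 5.253)
t=1.350: state=(4.446, 4.842, 5.589)
t=1.400: state=(4.623, 4.929, 5.953)
t=1.450: state=(4.748, 4.939, 6.319)
t=1.490: state=(4.804, 4.891, 6.592)
compare at T: x=4.804, y=4.891, z=6.592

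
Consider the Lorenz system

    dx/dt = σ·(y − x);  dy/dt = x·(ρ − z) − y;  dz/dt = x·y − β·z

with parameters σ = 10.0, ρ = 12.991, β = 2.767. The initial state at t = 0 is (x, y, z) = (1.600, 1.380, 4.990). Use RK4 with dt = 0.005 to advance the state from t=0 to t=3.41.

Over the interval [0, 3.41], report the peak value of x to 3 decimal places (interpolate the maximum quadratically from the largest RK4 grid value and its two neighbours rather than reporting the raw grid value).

t=0.000: state=(1.600, 1.380, 4.990)
step 1 (dt=0.005): k1=(-2.200, 11.422, -11.599), k2=(-1.859, 11.395, -11.481), k3=(-1.869, 11.402, -11.481), k4=(-1.536, 11.381, -11.363); state += dt/6·(k1+2k2+2k3+k4)
t=0.005: state=(1.591, 1.437, 4.933)
t=0.010: state=(1.585, 1.494, 4.876)
t=0.015: state=(1.582, 1.551, 4.821)
continuing one RK4 step at a time; state shown every 40 steps (Δt=0.2):
t=0.200: state=(2.969, 4.424, 3.838)
t=0.400: state=(7.507, 10.240, 8.596)
t=0.600: state=(8.532, 6.005, 17.821)
t=0.800: state=(3.256, 1.708, 12.890)
t=1.000: state=(2.286, 2.567, 8.161)
t=1.200: state=(3.946, 5.350, 6.550)
t=1.400: state=(7.533, 9.210, 10.821)
t=1.600: state=(7.416, 5.580, 16.054)
t=1.800: state=(3.936, 2.938, 12.339)
t=2.000: state=(3.571, 4.061, 8.904)
t=2.200: state=(5.529, 6.880, 8.998)
t=2.400: state=(7.597, 7.772, 13.457)
t=2.600: state=(5.876, 4.543, 14.175)
t=2.800: state=(4.206, 3.993, 11.080)
t=3.000: state=(4.842, 5.598, 9.595)
t=3.200: state=(6.600, 7.326, 11.516)
t=3.400: state=(6.664, 5.990, 13.858)
t=3.410: state=(6.594, 5.873, 13.868)
largest grid value and its neighbours: x(0.515)=9.59175, x(0.520)=9.59942, x(0.525)=9.59793
parabola through these three points peaks at t≈0.522 with x≈9.59994

max x = 9.600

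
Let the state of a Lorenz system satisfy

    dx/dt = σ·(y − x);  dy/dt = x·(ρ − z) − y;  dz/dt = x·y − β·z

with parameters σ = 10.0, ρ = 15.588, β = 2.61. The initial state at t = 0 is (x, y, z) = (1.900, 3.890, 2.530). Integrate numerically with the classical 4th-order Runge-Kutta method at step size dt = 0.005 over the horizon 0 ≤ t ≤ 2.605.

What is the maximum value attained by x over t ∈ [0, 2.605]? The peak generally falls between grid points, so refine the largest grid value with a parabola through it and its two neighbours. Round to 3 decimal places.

t=0.000: state=(1.900, 3.890, 2.530)
step 1 (dt=0.005): k1=(19.900, 20.920, 0.788), k2=(19.926, 21.514, 1.078), k3=(19.940, 21.512, 1.079), k4=(19.979, 22.104, 1.377); state += dt/6·(k1+2k2+2k3+k4)
t=0.005: state=(2.000, 3.998, 2.535)
t=0.010: state=(2.100, 4.111, 2.544)
t=0.015: state=(2.201, 4.230, 2.555)
continuing one RK4 step at a time; state shown every 20 steps (Δt=0.1):
t=0.100: state=(4.238, 7.156, 3.450)
t=0.200: state=(7.917, 12.210, 7.977)
t=0.300: state=(11.538, 13.334, 18.145)
t=0.400: state=(9.941, 5.355, 23.517)
t=0.500: state=(4.829, 0.282, 19.678)
t=0.600: state=(1.625, -0.338, 15.116)
t=0.700: state=(0.456, -0.134, 11.623)
t=0.800: state=(0.139, 0.004, 8.952)
t=0.900: state=(0.082, 0.076, 6.896)
t=1.000: state=(0.103, 0.149, 5.313)
t=1.100: state=(0.175, 0.276, 4.095)
t=1.200: state=(0.322, 0.526, 3.163)
t=1.300: state=(0.618, 1.032, 2.468)
t=1.400: state=(1.222, 2.067, 2.025)
t=1.500: state=(2.454, 4.170, 2.059)
t=1.600: state=(4.885, 8.139, 3.573)
t=1.700: state=(8.910, 13.361, 9.528)
t=1.800: state=(11.958, 12.331, 20.496)
t=1.900: state=(8.911, 3.474, 23.361)
t=2.000: state=(3.765, -0.299, 18.663)
t=2.100: state=(1.054, -0.519, 14.282)
t=2.200: state=(0.128, -0.349, 10.982)
t=2.300: state=(-0.164, -0.347, 8.461)
t=2.400: state=(-0.331, -0.509, 6.526)
t=2.500: state=(-0.564, -0.874, 5.054)
t=2.600: state=(-1.002, -1.601, 3.977)
t=2.605: state=(-1.032, -1.652, 3.934)
largest grid value and its neighbours: x(1.800)=11.95790, x(1.805)=11.96716, x(1.810)=11.95741
parabola through these three points peaks at t≈1.805 with x≈11.96716

max x = 11.967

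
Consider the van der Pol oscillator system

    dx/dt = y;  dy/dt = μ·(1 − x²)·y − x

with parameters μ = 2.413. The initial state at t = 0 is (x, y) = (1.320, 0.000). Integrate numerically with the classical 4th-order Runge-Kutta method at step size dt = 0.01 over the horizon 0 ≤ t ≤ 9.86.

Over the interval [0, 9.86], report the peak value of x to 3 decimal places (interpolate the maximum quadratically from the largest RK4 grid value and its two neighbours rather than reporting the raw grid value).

max x = 2.022

t=0.000: state=(1.320, 0.000)
step 1 (dt=0.01): k1=(0.000, -1.320), k2=(-0.007, -1.308), k3=(-0.007, -1.308), k4=(-0.013, -1.297); state += dt/6·(k1+2k2+2k3+k4)
t=0.010: state=(1.320, -0.013)
t=0.020: state=(1.320, -0.026)
t=0.030: state=(1.319, -0.039)
continuing one RK4 step at a time; state shown every 50 steps (Δt=0.5):
t=0.500: state=(1.193, -0.459)
t=1.000: state=(0.859, -0.932)
t=1.500: state=(0.085, -2.560)
t=2.000: state=(-1.702, -2.513)
t=2.500: state=(-1.996, 0.184)
t=3.000: state=(-1.866, 0.296)
t=3.500: state=(-1.706, 0.345)
t=4.000: state=(-1.516, 0.420)
t=4.500: state=(-1.274, 0.565)
t=5.000: state=(-0.915, 0.939)
t=5.500: state=(-0.165, 2.435)
t=6.000: state=(1.642, 2.885)
t=6.500: state=(2.010, -0.167)
t=7.000: state=(1.883, -0.292)
t=7.500: state=(1.726, -0.339)
t=8.000: state=(1.541, -0.409)
t=8.500: state=(1.307, -0.542)
t=9.000: state=(0.969, -0.869)
t=9.500: state=(0.299, -2.116)
t=9.860: state=(-0.873, -4.311)
largest grid value and its neighbours: x(6.360)=2.02191, x(6.370)=2.02205, x(6.380)=2.02199
parabola through these three points peaks at t≈6.372 with x≈2.02206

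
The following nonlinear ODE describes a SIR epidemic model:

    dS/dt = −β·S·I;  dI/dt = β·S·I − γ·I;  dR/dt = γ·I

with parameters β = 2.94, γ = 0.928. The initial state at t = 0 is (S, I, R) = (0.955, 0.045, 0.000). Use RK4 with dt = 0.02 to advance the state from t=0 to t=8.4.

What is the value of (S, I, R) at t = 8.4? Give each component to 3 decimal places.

t=0.000: state=(0.955, 0.045, 0.000)
step 1 (dt=0.02): k1=(-0.126, 0.085, 0.042), k2=(-0.129, 0.086, 0.043), k3=(-0.129, 0.086, 0.043), k4=(-0.131, 0.087, 0.043); state += dt/6·(k1+2k2+2k3+k4)
t=0.020: state=(0.952, 0.047, 0.001)
t=0.040: state=(0.950, 0.048, 0.002)
t=0.060: state=(0.947, 0.050, 0.003)
continuing one RK4 step at a time; state shown every 25 steps (Δt=0.5):
t=0.500: state=(0.858, 0.108, 0.034)
t=1.000: state=(0.680, 0.213, 0.107)
t=1.500: state=(0.461, 0.309, 0.230)
t=2.000: state=(0.284, 0.333, 0.382)
t=2.500: state=(0.179, 0.292, 0.529)
t=3.000: state=(0.122, 0.228, 0.650)
t=3.500: state=(0.091, 0.167, 0.741)
t=4.000: state=(0.074, 0.119, 0.807)
t=4.500: state=(0.064, 0.083, 0.854)
t=5.000: state=(0.058, 0.057, 0.886)
t=5.500: state=(0.054, 0.039, 0.907)
t=6.000: state=(0.051, 0.026, 0.922)
t=6.500: state=(0.050, 0.018, 0.932)
t=7.000: state=(0.049, 0.012, 0.939)
t=7.500: state=(0.048, 0.008, 0.944)
t=8.000: state=(0.048, 0.005, 0.947)
t=8.400: state=(0.047, 0.004, 0.949)

(S, I, R) = (0.047, 0.004, 0.949)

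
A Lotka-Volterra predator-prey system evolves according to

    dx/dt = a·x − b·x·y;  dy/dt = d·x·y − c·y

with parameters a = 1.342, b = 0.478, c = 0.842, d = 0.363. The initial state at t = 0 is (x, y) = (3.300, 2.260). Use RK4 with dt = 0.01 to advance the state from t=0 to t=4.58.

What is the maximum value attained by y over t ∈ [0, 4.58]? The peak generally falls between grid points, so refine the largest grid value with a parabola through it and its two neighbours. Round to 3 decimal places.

max y = 3.954

t=0.000: state=(3.300, 2.260)
step 1 (dt=0.01): k1=(0.864, 0.804), k2=(0.858, 0.809), k3=(0.858, 0.809), k4=(0.853, 0.814); state += dt/6·(k1+2k2+2k3+k4)
t=0.010: state=(3.309, 2.268)
t=0.020: state=(3.317, 2.276)
t=0.030: state=(3.325, 2.285)
continuing one RK4 step at a time; state shown every 20 steps (Δt=0.2):
t=0.200: state=(3.449, 2.441)
t=0.400: state=(3.536, 2.659)
t=0.600: state=(3.545, 2.906)
t=0.800: state=(3.468, 3.170)
t=1.000: state=(3.308, 3.427)
t=1.200: state=(3.083, 3.653)
t=1.400: state=(2.819, 3.825)
t=1.600: state=(2.544, 3.927)
t=1.800: state=(2.282, 3.953)
t=2.000: state=(2.048, 3.908)
t=2.200: state=(1.852, 3.804)
t=2.400: state=(1.695, 3.655)
t=2.600: state=(1.576, 3.477)
t=2.800: state=(1.492, 3.284)
t=3.000: state=(1.439, 3.086)
t=3.200: state=(1.415, 2.892)
t=3.400: state=(1.416, 2.708)
t=3.600: state=(1.441, 2.538)
t=3.800: state=(1.490, 2.385)
t=4.000: state=(1.562, 2.251)
t=4.200: state=(1.656, 2.138)
t=4.400: state=(1.774, 2.046)
t=4.580: state=(1.899, 1.982)
largest grid value and its neighbours: y(1.760)=3.95384, y(1.770)=3.95393, y(1.780)=3.95383
parabola through these three points peaks at t≈1.770 with y≈3.95393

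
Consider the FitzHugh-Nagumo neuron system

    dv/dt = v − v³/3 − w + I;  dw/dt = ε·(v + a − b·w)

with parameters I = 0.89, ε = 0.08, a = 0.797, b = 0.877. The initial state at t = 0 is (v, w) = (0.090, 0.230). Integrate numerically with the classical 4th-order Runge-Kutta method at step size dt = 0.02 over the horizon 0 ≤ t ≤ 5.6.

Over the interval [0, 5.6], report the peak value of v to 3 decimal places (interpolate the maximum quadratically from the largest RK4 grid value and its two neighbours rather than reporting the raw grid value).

t=0.000: state=(0.090, 0.230)
step 1 (dt=0.02): k1=(0.750, 0.055), k2=(0.757, 0.055), k3=(0.757, 0.055), k4=(0.764, 0.056); state += dt/6·(k1+2k2+2k3+k4)
t=0.020: state=(0.105, 0.231)
t=0.040: state=(0.121, 0.232)
t=0.060: state=(0.136, 0.233)
continuing one RK4 step at a time; state shown every 10 steps (Δt=0.2):
t=0.200: state=(0.254, 0.242)
t=0.400: state=(0.449, 0.257)
t=0.600: state=(0.674, 0.275)
t=0.800: state=(0.920, 0.296)
t=1.000: state=(1.168, 0.322)
t=1.200: state=(1.393, 0.350)
t=1.400: state=(1.575, 0.382)
t=1.600: state=(1.705, 0.415)
t=1.800: state=(1.789, 0.450)
t=2.000: state=(1.838, 0.485)
t=2.200: state=(1.862, 0.520)
t=2.400: state=(1.872, 0.555)
t=2.600: state=(1.872, 0.590)
t=2.800: state=(1.867, 0.624)
t=3.000: state=(1.858, 0.658)
t=3.200: state=(1.848, 0.691)
t=3.400: state=(1.836, 0.723)
t=3.600: state=(1.824, 0.755)
t=3.800: state=(1.811, 0.786)
t=4.000: state=(1.798, 0.816)
t=4.200: state=(1.785, 0.846)
t=4.400: state=(1.772, 0.875)
t=4.600: state=(1.758, 0.904)
t=4.800: state=(1.745, 0.931)
t=5.000: state=(1.731, 0.959)
t=5.200: state=(1.718, 0.985)
t=5.400: state=(1.704, 1.012)
t=5.600: state=(1.691, 1.037)
largest grid value and its neighbours: v(2.480)=1.87269, v(2.500)=1.87274, v(2.520)=1.87271
parabola through these three points peaks at t≈2.504 with v≈1.87274

max v = 1.873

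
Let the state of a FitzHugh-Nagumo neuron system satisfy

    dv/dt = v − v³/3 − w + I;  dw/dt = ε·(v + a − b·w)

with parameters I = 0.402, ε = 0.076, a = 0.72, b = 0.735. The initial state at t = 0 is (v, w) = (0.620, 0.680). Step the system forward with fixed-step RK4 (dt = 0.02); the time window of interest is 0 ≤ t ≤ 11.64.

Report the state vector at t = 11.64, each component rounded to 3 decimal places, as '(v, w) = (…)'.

t=0.000: state=(0.620, 0.680)
step 1 (dt=0.02): k1=(0.263, 0.064), k2=(0.264, 0.064), k3=(0.264, 0.064), k4=(0.265, 0.064); state += dt/6·(k1+2k2+2k3+k4)
t=0.020: state=(0.625, 0.681)
t=0.040: state=(0.631, 0.683)
t=0.060: state=(0.636, 0.684)
continuing one RK4 step at a time; state shown every 25 steps (Δt=0.5):
t=0.500: state=(0.762, 0.714)
t=1.000: state=(0.917, 0.753)
t=1.500: state=(1.063, 0.796)
t=2.000: state=(1.179, 0.843)
t=2.500: state=(1.253, 0.893)
t=3.000: state=(1.288, 0.943)
t=3.500: state=(1.291, 0.992)
t=4.000: state=(1.273, 1.040)
t=4.500: state=(1.240, 1.086)
t=5.000: state=(1.195, 1.128)
t=5.500: state=(1.140, 1.168)
t=6.000: state=(1.075, 1.204)
t=6.500: state=(0.998, 1.237)
t=7.000: state=(0.905, 1.266)
t=7.500: state=(0.789, 1.290)
t=8.000: state=(0.636, 1.308)
t=8.500: state=(0.421, 1.319)
t=9.000: state=(0.092, 1.320)
t=9.500: state=(-0.437, 1.305)
t=10.000: state=(-1.175, 1.266)
t=10.500: state=(-1.758, 1.201)
t=11.000: state=(-1.963, 1.125)
t=11.500: state=(-1.993, 1.046)
t=11.640: state=(-1.992, 1.025)

(v, w) = (-1.992, 1.025)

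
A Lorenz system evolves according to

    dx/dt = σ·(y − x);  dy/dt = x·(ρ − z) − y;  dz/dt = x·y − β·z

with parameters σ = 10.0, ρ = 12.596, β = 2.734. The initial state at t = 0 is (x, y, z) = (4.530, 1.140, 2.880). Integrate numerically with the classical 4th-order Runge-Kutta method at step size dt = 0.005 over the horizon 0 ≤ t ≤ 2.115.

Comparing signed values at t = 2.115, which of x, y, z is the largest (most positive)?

largest component: z

t=0.000: state=(4.530, 1.140, 2.880)
step 1 (dt=0.005): k1=(-33.900, 42.873, -2.710), k2=(-31.981, 41.973, -2.311), k3=(-32.051, 42.017, -2.318), k4=(-30.197, 41.157, -1.943); state += dt/6·(k1+2k2+2k3+k4)
t=0.005: state=(4.370, 1.350, 2.868)
t=0.010: state=(4.228, 1.552, 2.860)
t=0.015: state=(4.102, 1.746, 2.856)
continuing one RK4 step at a time; state shown every 20 steps (Δt=0.1):
t=0.100: state=(3.677, 4.488, 3.153)
t=0.200: state=(5.353, 7.710, 4.815)
t=0.300: state=(7.988, 10.575, 9.208)
t=0.400: state=(9.571, 9.666, 15.330)
t=0.500: state=(7.969, 5.059, 17.477)
t=0.600: state=(4.901, 2.143, 15.185)
t=0.700: state=(2.859, 1.531, 12.115)
t=0.800: state=(2.090, 1.786, 9.553)
t=0.900: state=(2.110, 2.410, 7.642)
t=1.000: state=(2.655, 3.445, 6.417)
t=1.100: state=(3.712, 5.050, 6.065)
t=1.200: state=(5.328, 7.190, 7.065)
t=1.300: state=(7.233, 8.992, 9.961)
t=1.400: state=(8.346, 8.574, 13.847)
t=1.500: state=(7.546, 5.873, 15.680)
t=1.600: state=(5.577, 3.610, 14.574)
t=1.700: state=(3.987, 2.846, 12.366)
t=1.800: state=(3.294, 3.010, 10.302)
t=1.900: state=(3.342, 3.693, 8.790)
t=2.000: state=(3.953, 4.809, 8.036)
t=2.100: state=(5.021, 6.271, 8.302)
t=2.115: state=(5.211, 6.499, 8.448)
compare at T: x=5.211, y=6.499, z=8.448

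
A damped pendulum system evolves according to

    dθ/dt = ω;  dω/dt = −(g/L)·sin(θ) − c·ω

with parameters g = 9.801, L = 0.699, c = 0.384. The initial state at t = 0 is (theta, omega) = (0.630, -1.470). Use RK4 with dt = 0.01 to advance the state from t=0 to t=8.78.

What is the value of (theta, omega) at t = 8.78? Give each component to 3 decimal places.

t=0.000: state=(0.630, -1.470)
step 1 (dt=0.01): k1=(-1.470, -7.696), k2=(-1.508, -7.598), k3=(-1.508, -7.596), k4=(-1.546, -7.495); state += dt/6·(k1+2k2+2k3+k4)
t=0.010: state=(0.615, -1.546)
t=0.020: state=(0.599, -1.620)
t=0.030: state=(0.583, -1.692)
continuing one RK4 step at a time; state shown every 50 steps (Δt=0.5):
t=0.500: state=(-0.471, -1.611)
t=1.000: state=(-0.309, 1.956)
t=1.500: state=(0.526, 0.435)
t=2.000: state=(0.004, -1.834)
t=2.500: state=(-0.434, 0.517)
t=3.000: state=(0.211, 1.253)
t=3.500: state=(0.252, -1.056)
t=4.000: state=(-0.301, -0.496)
t=4.500: state=(-0.053, 1.130)
t=5.000: state=(0.275, -0.170)
t=5.500: state=(-0.099, -0.843)
t=6.000: state=(-0.175, 0.581)
t=6.500: state=(0.174, 0.391)
t=7.000: state=(0.053, -0.686)
t=7.500: state=(-0.171, 0.039)
t=8.000: state=(0.047, 0.545)
t=8.500: state=(0.117, -0.321)
t=8.780: state=(-0.010, -0.497)

(theta, omega) = (-0.010, -0.497)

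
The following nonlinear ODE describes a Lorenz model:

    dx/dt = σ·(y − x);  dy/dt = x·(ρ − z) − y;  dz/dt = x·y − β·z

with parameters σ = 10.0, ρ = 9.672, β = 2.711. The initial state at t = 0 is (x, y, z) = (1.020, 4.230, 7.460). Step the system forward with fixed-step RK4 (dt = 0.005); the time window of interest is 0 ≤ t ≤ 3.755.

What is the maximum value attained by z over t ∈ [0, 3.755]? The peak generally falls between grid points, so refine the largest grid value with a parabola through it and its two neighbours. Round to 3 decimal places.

t=0.000: state=(1.020, 4.230, 7.460)
step 1 (dt=0.005): k1=(32.100, -1.974, -15.909), k2=(31.248, -1.748, -15.468), k3=(31.275, -1.754, -15.479), k4=(30.449, -1.528, -15.048); state += dt/6·(k1+2k2+2k3+k4)
t=0.005: state=(1.176, 4.221, 7.383)
t=0.010: state=(1.325, 4.215, 7.309)
t=0.015: state=(1.465, 4.210, 7.240)
continuing one RK4 step at a time; state shown every 40 steps (Δt=0.2):
t=0.200: state=(4.178, 5.128, 6.529)
t=0.400: state=(5.757, 6.273, 8.454)
t=0.600: state=(5.733, 5.221, 10.278)
t=0.800: state=(4.478, 3.942, 9.442)
t=1.000: state=(3.968, 3.995, 7.946)
t=1.200: state=(4.448, 4.847, 7.473)
t=1.400: state=(5.258, 5.573, 8.369)
t=1.600: state=(5.404, 5.224, 9.448)
t=1.800: state=(4.796, 4.471, 9.264)
t=2.000: state=(4.395, 4.348, 8.424)
t=2.200: state=(4.581, 4.782, 8.035)
t=2.400: state=(5.022, 5.209, 8.431)
t=2.600: state=(5.165, 5.107, 9.032)
t=2.800: state=(4.883, 4.705, 9.047)
t=3.000: state=(4.625, 4.570, 8.612)
t=3.200: state=(4.680, 4.776, 8.341)
t=3.400: state=(4.914, 5.023, 8.503)
t=3.600: state=(5.021, 5.009, 8.830)
t=3.755: state=(4.936, 4.850, 8.910)
largest grid value and its neighbours: z(0.620)=10.30267, z(0.625)=10.30398, z(0.630)=10.30335
parabola through these three points peaks at t≈0.626 with z≈10.30401

max z = 10.304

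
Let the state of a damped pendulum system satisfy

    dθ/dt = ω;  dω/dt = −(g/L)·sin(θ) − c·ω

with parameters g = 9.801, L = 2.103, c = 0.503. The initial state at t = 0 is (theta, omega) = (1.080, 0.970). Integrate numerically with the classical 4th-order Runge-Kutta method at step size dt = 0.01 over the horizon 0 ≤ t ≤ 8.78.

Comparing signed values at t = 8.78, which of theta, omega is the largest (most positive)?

t=0.000: state=(1.080, 0.970)
step 1 (dt=0.01): k1=(0.970, -4.598), k2=(0.947, -4.597), k3=(0.947, -4.597), k4=(0.924, -4.596); state += dt/6·(k1+2k2+2k3+k4)
t=0.010: state=(1.089, 0.924)
t=0.020: state=(1.098, 0.878)
t=0.030: state=(1.107, 0.832)
continuing one RK4 step at a time; state shown every 50 steps (Δt=0.5):
t=0.500: state=(1.020, -1.112)
t=1.000: state=(0.162, -2.009)
t=1.500: state=(-0.645, -0.961)
t=2.000: state=(-0.710, 0.651)
t=2.500: state=(-0.144, 1.382)
t=3.000: state=(0.426, 0.706)
t=3.500: state=(0.483, -0.447)
t=4.000: state=(0.091, -0.953)
t=4.500: state=(-0.298, -0.471)
t=5.000: state=(-0.326, 0.333)
t=5.500: state=(-0.048, 0.656)
t=6.000: state=(0.213, 0.299)
t=6.500: state=(0.218, -0.255)
t=7.000: state=(0.020, -0.451)
t=7.500: state=(-0.153, -0.183)
t=8.000: state=(-0.145, 0.195)
t=8.500: state=(-0.004, 0.308)
t=8.780: state=(0.072, 0.222)
compare at T: theta=0.072, omega=0.222

largest component: omega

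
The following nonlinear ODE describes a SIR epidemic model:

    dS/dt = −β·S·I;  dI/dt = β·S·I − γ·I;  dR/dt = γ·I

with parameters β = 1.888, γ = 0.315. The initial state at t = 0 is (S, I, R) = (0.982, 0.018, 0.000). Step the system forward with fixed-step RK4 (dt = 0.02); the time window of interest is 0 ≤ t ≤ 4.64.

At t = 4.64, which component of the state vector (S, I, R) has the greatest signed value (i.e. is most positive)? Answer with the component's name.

t=0.000: state=(0.982, 0.018, 0.000)
step 1 (dt=0.02): k1=(-0.033, 0.028, 0.006), k2=(-0.034, 0.028, 0.006), k3=(-0.034, 0.028, 0.006), k4=(-0.034, 0.029, 0.006); state += dt/6·(k1+2k2+2k3+k4)
t=0.020: state=(0.981, 0.019, 0.000)
t=0.040: state=(0.981, 0.019, 0.000)
t=0.060: state=(0.980, 0.020, 0.000)
continuing one RK4 step at a time; state shown every 10 steps (Δt=0.2):
t=0.200: state=(0.974, 0.024, 0.001)
t=0.400: state=(0.964, 0.033, 0.003)
t=0.600: state=(0.950, 0.045, 0.006)
t=0.800: state=(0.931, 0.060, 0.009)
t=1.000: state=(0.907, 0.079, 0.013)
t=1.200: state=(0.877, 0.104, 0.019)
t=1.400: state=(0.838, 0.136, 0.026)
t=1.600: state=(0.791, 0.173, 0.036)
t=1.800: state=(0.735, 0.217, 0.048)
t=2.000: state=(0.671, 0.266, 0.064)
t=2.200: state=(0.601, 0.317, 0.082)
t=2.400: state=(0.528, 0.369, 0.104)
t=2.600: state=(0.455, 0.417, 0.128)
t=2.800: state=(0.386, 0.458, 0.156)
t=3.000: state=(0.322, 0.492, 0.186)
t=3.200: state=(0.266, 0.516, 0.218)
t=3.400: state=(0.218, 0.531, 0.251)
t=3.600: state=(0.179, 0.537, 0.284)
t=3.800: state=(0.146, 0.536, 0.318)
t=4.000: state=(0.119, 0.529, 0.352)
t=4.200: state=(0.098, 0.517, 0.385)
t=4.400: state=(0.081, 0.502, 0.417)
t=4.600: state=(0.067, 0.485, 0.448)
t=4.640: state=(0.065, 0.481, 0.454)
compare at T: S=0.065, I=0.481, R=0.454

largest component: I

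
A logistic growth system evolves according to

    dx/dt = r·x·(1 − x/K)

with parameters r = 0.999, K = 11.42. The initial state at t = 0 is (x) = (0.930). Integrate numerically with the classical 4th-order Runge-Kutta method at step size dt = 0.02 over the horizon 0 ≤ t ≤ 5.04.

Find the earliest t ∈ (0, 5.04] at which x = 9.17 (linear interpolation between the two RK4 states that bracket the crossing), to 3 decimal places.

t = 3.832

t=0.000: state=(0.930)
step 1 (dt=0.02): k1=(0.853), k2=(0.861), k3=(0.861), k4=(0.868); state += dt/6·(k1+2k2+2k3+k4)
t=0.020: state=(0.947)
t=0.040: state=(0.965)
t=0.060: state=(0.983)
continuing one RK4 step at a time; state shown every 10 steps (Δt=0.2):
t=0.200: state=(1.116)
t=0.400: state=(1.333)
t=0.600: state=(1.587)
t=0.800: state=(1.881)
t=1.000: state=(2.216)
t=1.200: state=(2.595)
t=1.400: state=(3.017)
t=1.600: state=(3.481)
t=1.800: state=(3.982)
t=2.000: state=(4.515)
t=2.200: state=(5.070)
t=2.400: state=(5.638)
t=2.600: state=(6.207)
t=2.800: state=(6.766)
t=3.000: state=(7.305)
t=3.200: state=(7.815)
t=3.400: state=(8.289)
t=3.600: state=(8.722)
t=3.800: state=(9.112)
t=3.820: state=(9.149)
next step: t=3.840: state=(9.185) — x has crossed 9.17
linear interpolation between t=3.820 (9.14857) and t=3.840 (9.18471) → t≈3.832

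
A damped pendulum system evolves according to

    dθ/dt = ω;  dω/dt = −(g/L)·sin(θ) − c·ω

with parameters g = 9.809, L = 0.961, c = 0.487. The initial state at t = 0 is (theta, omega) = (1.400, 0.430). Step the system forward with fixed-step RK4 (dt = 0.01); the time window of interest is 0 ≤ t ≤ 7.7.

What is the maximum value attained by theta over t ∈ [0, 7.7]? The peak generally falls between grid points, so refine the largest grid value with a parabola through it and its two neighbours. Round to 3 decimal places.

t=0.000: state=(1.400, 0.430)
step 1 (dt=0.01): k1=(0.430, -10.268), k2=(0.379, -10.247), k3=(0.379, -10.246), k4=(0.328, -10.225); state += dt/6·(k1+2k2+2k3+k4)
t=0.010: state=(1.404, 0.328)
t=0.020: state=(1.407, 0.226)
t=0.030: state=(1.408, 0.124)
continuing one RK4 step at a time; state shown every 25 steps (Δt=0.25):
t=0.250: state=(1.200, -1.958)
t=0.500: state=(0.486, -3.529)
t=0.750: state=(-0.399, -3.187)
t=1.000: state=(-0.970, -1.238)
t=1.250: state=(-1.000, 0.965)
t=1.500: state=(-0.538, 2.558)
t=1.750: state=(0.156, 2.701)
t=2.000: state=(0.685, 1.349)
t=2.250: state=(0.791, -0.490)
t=2.500: state=(0.476, -1.900)
t=2.750: state=(-0.062, -2.170)
t=3.000: state=(-0.503, -1.200)
t=3.250: state=(-0.619, 0.281)
t=3.500: state=(-0.389, 1.453)
t=3.750: state=(0.030, 1.715)
t=4.000: state=(0.384, 0.983)
t=4.250: state=(0.484, -0.195)
t=4.500: state=(0.307, -1.136)
t=4.750: state=(-0.022, -1.348)
t=5.000: state=(-0.300, -0.774)
t=5.250: state=(-0.378, 0.161)
t=5.500: state=(-0.237, 0.901)
t=5.750: state=(0.022, 1.055)
t=6.000: state=(0.239, 0.594)
t=6.250: state=(0.296, -0.146)
t=6.500: state=(0.180, -0.720)
t=6.750: state=(-0.024, -0.824)
t=7.000: state=(-0.191, -0.449)
t=7.250: state=(-0.231, 0.136)
t=7.500: state=(-0.136, 0.578)
t=7.700: state=(-0.007, 0.663)
largest grid value and its neighbours: theta(0.030)=1.40830, theta(0.040)=1.40903, theta(0.050)=1.40876
parabola through these three points peaks at t≈0.042 with theta≈1.40906

max theta = 1.409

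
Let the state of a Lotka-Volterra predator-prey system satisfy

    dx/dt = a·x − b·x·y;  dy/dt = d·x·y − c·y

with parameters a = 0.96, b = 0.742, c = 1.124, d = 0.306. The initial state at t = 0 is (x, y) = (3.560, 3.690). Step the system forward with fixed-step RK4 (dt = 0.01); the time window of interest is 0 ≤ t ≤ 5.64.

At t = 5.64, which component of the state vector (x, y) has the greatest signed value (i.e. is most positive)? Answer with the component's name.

largest component: x

t=0.000: state=(3.560, 3.690)
step 1 (dt=0.01): k1=(-6.330, -0.128), k2=(-6.272, -0.164), k3=(-6.272, -0.163), k4=(-6.214, -0.199); state += dt/6·(k1+2k2+2k3+k4)
t=0.010: state=(3.497, 3.688)
t=0.020: state=(3.436, 3.686)
t=0.030: state=(3.375, 3.683)
continuing one RK4 step at a time; state shown every 20 steps (Δt=0.2):
t=0.200: state=(2.515, 3.541)
t=0.400: state=(1.842, 3.227)
t=0.600: state=(1.422, 2.845)
t=0.800: state=(1.163, 2.458)
t=1.000: state=(1.005, 2.097)
t=1.200: state=(0.914, 1.775)
t=1.400: state=(0.869, 1.497)
t=1.600: state=(0.859, 1.260)
t=1.800: state=(0.876, 1.061)
t=2.000: state=(0.919, 0.896)
t=2.200: state=(0.985, 0.758)
t=2.400: state=(1.076, 0.645)
t=2.600: state=(1.193, 0.552)
t=2.800: state=(1.340, 0.476)
t=3.000: state=(1.520, 0.415)
t=3.200: state=(1.738, 0.366)
t=3.400: state=(2.000, 0.328)
t=3.600: state=(2.314, 0.299)
t=3.800: state=(2.687, 0.278)
t=4.000: state=(3.127, 0.265)
t=4.200: state=(3.644, 0.260)
t=4.400: state=(4.248, 0.265)
t=4.600: state=(4.944, 0.280)
t=4.800: state=(5.735, 0.310)
t=5.000: state=(6.614, 0.361)
t=5.200: state=(7.552, 0.444)
t=5.400: state=(8.488, 0.580)
t=5.600: state=(9.296, 0.799)
t=5.640: state=(9.426, 0.857)
compare at T: x=9.426, y=0.857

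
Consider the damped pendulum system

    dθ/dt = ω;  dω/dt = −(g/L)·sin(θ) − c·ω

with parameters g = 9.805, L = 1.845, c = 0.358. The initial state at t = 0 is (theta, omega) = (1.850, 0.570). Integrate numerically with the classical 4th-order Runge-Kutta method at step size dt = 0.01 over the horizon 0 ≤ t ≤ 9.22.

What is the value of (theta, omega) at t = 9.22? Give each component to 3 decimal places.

t=0.000: state=(1.850, 0.570)
step 1 (dt=0.01): k1=(0.570, -5.313), k2=(0.543, -5.299), k3=(0.544, -5.299), k4=(0.517, -5.286); state += dt/6·(k1+2k2+2k3+k4)
t=0.010: state=(1.855, 0.517)
t=0.020: state=(1.860, 0.464)
t=0.030: state=(1.865, 0.412)
continuing one RK4 step at a time; state shown every 50 steps (Δt=0.5):
t=0.500: state=(1.508, -1.890)
t=1.000: state=(0.111, -3.257)
t=1.500: state=(-1.153, -1.398)
t=2.000: state=(-1.195, 1.160)
t=2.500: state=(-0.180, 2.523)
t=3.000: state=(0.843, 1.191)
t=3.500: state=(0.880, -0.987)
t=4.000: state=(0.057, -1.952)
t=4.500: state=(-0.688, -0.754)
t=5.000: state=(-0.612, 0.977)
t=5.500: state=(0.077, 1.471)
t=6.000: state=(0.572, 0.335)
t=6.500: state=(0.389, -0.953)
t=7.000: state=(-0.173, -1.044)
t=7.500: state=(-0.459, -0.009)
t=8.000: state=(-0.211, 0.867)
t=8.500: state=(0.222, 0.676)
t=9.000: state=(0.346, -0.206)
t=9.220: state=(0.262, -0.533)

(theta, omega) = (0.262, -0.533)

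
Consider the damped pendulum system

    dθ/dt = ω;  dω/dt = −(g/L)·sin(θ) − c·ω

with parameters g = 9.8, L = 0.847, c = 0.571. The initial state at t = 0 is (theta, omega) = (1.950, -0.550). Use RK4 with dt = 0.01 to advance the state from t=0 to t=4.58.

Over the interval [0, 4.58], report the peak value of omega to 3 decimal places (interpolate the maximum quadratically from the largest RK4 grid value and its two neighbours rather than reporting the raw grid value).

max omega = 3.708

t=0.000: state=(1.950, -0.550)
step 1 (dt=0.01): k1=(-0.550, -10.434), k2=(-0.602, -10.416), k3=(-0.602, -10.417), k4=(-0.654, -10.400); state += dt/6·(k1+2k2+2k3+k4)
t=0.010: state=(1.944, -0.654)
t=0.020: state=(1.937, -0.758)
t=0.030: state=(1.929, -0.862)
continuing one RK4 step at a time; state shown every 20 steps (Δt=0.2):
t=0.200: state=(1.634, -2.599)
t=0.400: state=(0.925, -4.383)
t=0.600: state=(-0.028, -4.819)
t=0.800: state=(-0.868, -3.315)
t=1.000: state=(-1.302, -0.997)
t=1.200: state=(-1.274, 1.231)
t=1.400: state=(-0.838, 3.013)
t=1.600: state=(-0.141, 3.705)
t=1.800: state=(0.537, 2.839)
t=2.000: state=(0.931, 1.023)
t=2.200: state=(0.941, -0.888)
t=2.400: state=(0.606, -2.345)
t=2.600: state=(0.069, -2.813)
t=2.800: state=(-0.437, -2.077)
t=3.000: state=(-0.713, -0.618)
t=3.200: state=(-0.681, 0.894)
t=3.400: state=(-0.387, 1.934)
t=3.600: state=(0.033, 2.104)
t=3.800: state=(0.394, 1.382)
t=4.000: state=(0.555, 0.193)
t=4.200: state=(0.476, -0.939)
t=4.400: state=(0.212, -1.590)
t=4.580: state=(-0.081, -1.558)
largest grid value and its neighbours: omega(1.580)=3.70625, omega(1.590)=3.70773, omega(1.600)=3.70500
parabola through these three points peaks at t≈1.589 with omega≈3.70778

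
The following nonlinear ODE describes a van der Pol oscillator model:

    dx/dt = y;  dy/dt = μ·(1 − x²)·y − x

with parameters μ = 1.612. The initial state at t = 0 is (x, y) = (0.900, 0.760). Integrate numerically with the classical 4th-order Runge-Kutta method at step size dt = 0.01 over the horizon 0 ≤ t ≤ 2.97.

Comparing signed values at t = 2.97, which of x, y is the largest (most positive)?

largest component: y

t=0.000: state=(0.900, 0.760)
step 1 (dt=0.01): k1=(0.760, -0.667), k2=(0.757, -0.680), k3=(0.757, -0.680), k4=(0.753, -0.693); state += dt/6·(k1+2k2+2k3+k4)
t=0.010: state=(0.908, 0.753)
t=0.020: state=(0.915, 0.746)
t=0.030: state=(0.922, 0.739)
continuing one RK4 step at a time; state shown every 10 steps (Δt=0.1):
t=0.100: state=(0.972, 0.681)
t=0.200: state=(1.035, 0.579)
t=0.300: state=(1.088, 0.462)
t=0.400: state=(1.128, 0.337)
t=0.500: state=(1.155, 0.209)
t=0.600: state=(1.170, 0.085)
t=0.700: state=(1.172, -0.034)
t=0.800: state=(1.163, -0.145)
t=0.900: state=(1.143, -0.250)
t=1.000: state=(1.113, -0.350)
t=1.100: state=(1.073, -0.447)
t=1.200: state=(1.024, -0.544)
t=1.300: state=(0.964, -0.644)
t=1.400: state=(0.895, -0.753)
t=1.500: state=(0.813, -0.874)
t=1.600: state=(0.719, -1.013)
t=1.700: state=(0.610, -1.178)
t=1.800: state=(0.483, -1.376)
t=1.900: state=(0.333, -1.617)
t=2.000: state=(0.158, -1.908)
t=2.100: state=(-0.050, -2.245)
t=2.200: state=(-0.292, -2.606)
t=2.300: state=(-0.570, -2.925)
t=2.400: state=(-0.872, -3.083)
t=2.500: state=(-1.176, -2.953)
t=2.600: state=(-1.451, -2.496)
t=2.700: state=(-1.669, -1.836)
t=2.800: state=(-1.818, -1.168)
t=2.900: state=(-1.907, -0.629)
t=2.970: state=(-1.941, -0.347)
compare at T: x=-1.941, y=-0.347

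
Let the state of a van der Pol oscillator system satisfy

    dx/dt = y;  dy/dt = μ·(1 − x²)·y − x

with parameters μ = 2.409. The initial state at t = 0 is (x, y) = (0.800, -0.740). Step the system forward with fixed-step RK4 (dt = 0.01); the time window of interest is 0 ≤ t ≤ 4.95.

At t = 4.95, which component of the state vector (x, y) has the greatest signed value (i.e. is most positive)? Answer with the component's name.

largest component: y

t=0.000: state=(0.800, -0.740)
step 1 (dt=0.01): k1=(-0.740, -1.442), k2=(-0.747, -1.455), k3=(-0.747, -1.455), k4=(-0.755, -1.469); state += dt/6·(k1+2k2+2k3+k4)
t=0.010: state=(0.793, -0.755)
t=0.020: state=(0.785, -0.769)
t=0.030: state=(0.777, -0.784)
continuing one RK4 step at a time; state shown every 20 steps (Δt=0.2):
t=0.200: state=(0.619, -1.099)
t=0.400: state=(0.345, -1.700)
t=0.600: state=(-0.091, -2.746)
t=0.800: state=(-0.769, -3.932)
t=1.000: state=(-1.519, -3.057)
t=1.200: state=(-1.903, -0.916)
t=1.400: state=(-1.978, -0.023)
t=1.600: state=(-1.954, 0.208)
t=1.800: state=(-1.905, 0.272)
t=2.000: state=(-1.848, 0.299)
t=2.200: state=(-1.786, 0.319)
t=2.400: state=(-1.720, 0.341)
t=2.600: state=(-1.650, 0.365)
t=2.800: state=(-1.574, 0.395)
t=3.000: state=(-1.491, 0.433)
t=3.200: state=(-1.400, 0.483)
t=3.400: state=(-1.297, 0.550)
t=3.600: state=(-1.178, 0.645)
t=3.800: state=(-1.035, 0.789)
t=4.000: state=(-0.856, 1.024)
t=4.200: state=(-0.614, 1.437)
t=4.400: state=(-0.257, 2.214)
t=4.600: state=(0.310, 3.543)
t=4.800: state=(1.127, 4.244)
t=4.950: state=(1.670, 2.748)
compare at T: x=1.670, y=2.748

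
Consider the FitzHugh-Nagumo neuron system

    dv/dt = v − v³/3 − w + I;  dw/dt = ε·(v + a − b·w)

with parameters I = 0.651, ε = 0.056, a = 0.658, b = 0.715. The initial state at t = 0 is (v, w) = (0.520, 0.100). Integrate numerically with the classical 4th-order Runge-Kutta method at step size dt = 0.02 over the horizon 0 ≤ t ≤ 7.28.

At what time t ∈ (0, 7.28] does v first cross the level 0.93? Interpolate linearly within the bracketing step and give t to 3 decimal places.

t = 0.365

t=0.000: state=(0.520, 0.100)
step 1 (dt=0.02): k1=(1.024, 0.062), k2=(1.031, 0.063), k3=(1.031, 0.063), k4=(1.038, 0.063); state += dt/6·(k1+2k2+2k3+k4)
t=0.020: state=(0.541, 0.101)
t=0.040: state=(0.562, 0.103)
t=0.060: state=(0.583, 0.104)
t=0.360: state=(0.924, 0.126)
next step: t=0.380: state=(0.948, 0.128) — v has crossed 0.93
linear interpolation between t=0.360 (0.92426) and t=0.380 (0.94799) → t≈0.365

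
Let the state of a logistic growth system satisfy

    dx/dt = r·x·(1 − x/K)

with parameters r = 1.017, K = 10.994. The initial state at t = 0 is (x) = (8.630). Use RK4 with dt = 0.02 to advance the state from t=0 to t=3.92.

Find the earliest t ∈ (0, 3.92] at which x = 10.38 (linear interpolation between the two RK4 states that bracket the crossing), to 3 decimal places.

t = 1.507

t=0.000: state=(8.630)
step 1 (dt=0.02): k1=(1.887), k2=(1.876), k3=(1.876), k4=(1.865); state += dt/6·(k1+2k2+2k3+k4)
t=0.020: state=(8.668)
t=0.040: state=(8.705)
t=0.060: state=(8.741)
continuing one RK4 step at a time; state shown every 10 steps (Δt=0.2):
t=0.200: state=(8.986)
t=0.400: state=(9.298)
t=0.600: state=(9.570)
t=0.800: state=(9.804)
t=1.000: state=(10.003)
t=1.200: state=(10.172)
t=1.400: state=(10.314)
t=1.500: state=(10.376)
next step: t=1.520: state=(10.388) — x has crossed 10.38
linear interpolation between t=1.500 (10.37578) and t=1.520 (10.38754) → t≈1.507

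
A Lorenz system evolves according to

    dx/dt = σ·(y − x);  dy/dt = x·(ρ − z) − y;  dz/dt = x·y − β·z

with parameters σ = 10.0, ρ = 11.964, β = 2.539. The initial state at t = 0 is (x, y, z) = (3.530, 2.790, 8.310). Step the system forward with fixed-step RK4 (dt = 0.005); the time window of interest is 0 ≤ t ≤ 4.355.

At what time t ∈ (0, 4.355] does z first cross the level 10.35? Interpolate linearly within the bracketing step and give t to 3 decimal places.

t = 0.408

t=0.000: state=(3.530, 2.790, 8.310)
step 1 (dt=0.005): k1=(-7.400, 10.109, -11.250), k2=(-6.962, 10.115, -11.142), k3=(-6.973, 10.118, -11.139), k4=(-6.545, 10.125, -11.029); state += dt/6·(k1+2k2+2k3+k4)
t=0.005: state=(3.495, 2.841, 8.254)
t=0.010: state=(3.464, 2.891, 8.200)
t=0.015: state=(3.438, 2.942, 8.146)
continuing one RK4 step at a time; state shown every 40 steps (Δt=0.2):
t=0.200: state=(4.177, 5.170, 7.292)
t=0.400: state=(6.563, 7.604, 10.163)
t=0.405: state=(6.614, 7.623, 10.284)
next step: t=0.410: state=(6.664, 7.639, 10.406) — z has crossed 10.35
linear interpolation between t=0.405 (10.28397) and t=0.410 (10.40597) → t≈0.408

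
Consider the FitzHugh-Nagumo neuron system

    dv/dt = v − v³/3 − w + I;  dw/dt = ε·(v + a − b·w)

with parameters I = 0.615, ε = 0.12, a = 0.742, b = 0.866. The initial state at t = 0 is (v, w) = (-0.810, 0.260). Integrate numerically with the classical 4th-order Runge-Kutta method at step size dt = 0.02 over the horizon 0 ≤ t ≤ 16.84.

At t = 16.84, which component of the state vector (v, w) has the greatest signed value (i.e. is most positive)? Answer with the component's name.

t=0.000: state=(-0.810, 0.260)
step 1 (dt=0.02): k1=(-0.278, -0.035), k2=(-0.278, -0.035), k3=(-0.278, -0.035), k4=(-0.279, -0.036); state += dt/6·(k1+2k2+2k3+k4)
t=0.020: state=(-0.816, 0.259)
t=0.040: state=(-0.821, 0.259)
t=0.060: state=(-0.827, 0.258)
continuing one RK4 step at a time; state shown every 50 steps (Δt=1):
t=1.000: state=(-1.090, 0.210)
t=2.000: state=(-1.274, 0.138)
t=3.000: state=(-1.320, 0.060)
t=4.000: state=(-1.290, -0.011)
t=5.000: state=(-1.227, -0.069)
t=6.000: state=(-1.148, -0.113)
t=7.000: state=(-1.059, -0.143)
t=8.000: state=(-0.957, -0.159)
t=9.000: state=(-0.837, -0.161)
t=10.000: state=(-0.679, -0.147)
t=11.000: state=(-0.436, -0.113)
t=12.000: state=(0.039, -0.043)
t=13.000: state=(1.042, 0.103)
t=14.000: state=(1.759, 0.348)
t=15.000: state=(1.775, 0.602)
t=16.000: state=(1.678, 0.824)
t=16.840: state=(1.586, 0.985)
compare at T: v=1.586, w=0.985

largest component: v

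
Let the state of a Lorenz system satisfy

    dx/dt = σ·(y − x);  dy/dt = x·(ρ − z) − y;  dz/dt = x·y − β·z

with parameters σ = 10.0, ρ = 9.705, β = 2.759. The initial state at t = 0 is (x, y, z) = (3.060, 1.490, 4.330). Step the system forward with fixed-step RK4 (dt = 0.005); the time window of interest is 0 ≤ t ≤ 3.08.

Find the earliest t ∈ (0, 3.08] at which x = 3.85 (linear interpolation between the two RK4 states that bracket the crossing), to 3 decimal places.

t = 0.261

t=0.000: state=(3.060, 1.490, 4.330)
step 1 (dt=0.005): k1=(-15.700, 14.958, -7.387), k2=(-14.934, 14.765, -7.282), k3=(-14.958, 14.775, -7.281), k4=(-14.213, 14.590, -7.178); state += dt/6·(k1+2k2+2k3+k4)
t=0.005: state=(2.985, 1.564, 4.294)
t=0.010: state=(2.918, 1.636, 4.258)
t=0.015: state=(2.857, 1.706, 4.224)
continuing one RK4 step at a time; state shown every 20 steps (Δt=0.1):
t=0.100: state=(2.556, 2.784, 3.788)
t=0.200: state=(3.179, 4.124, 3.736)
t=0.260: state=(3.836, 5.071, 4.060)
next step: t=0.265: state=(3.899, 5.154, 4.102) — x has crossed 3.85
linear interpolation between t=0.260 (3.83642) and t=0.265 (3.89866) → t≈0.261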